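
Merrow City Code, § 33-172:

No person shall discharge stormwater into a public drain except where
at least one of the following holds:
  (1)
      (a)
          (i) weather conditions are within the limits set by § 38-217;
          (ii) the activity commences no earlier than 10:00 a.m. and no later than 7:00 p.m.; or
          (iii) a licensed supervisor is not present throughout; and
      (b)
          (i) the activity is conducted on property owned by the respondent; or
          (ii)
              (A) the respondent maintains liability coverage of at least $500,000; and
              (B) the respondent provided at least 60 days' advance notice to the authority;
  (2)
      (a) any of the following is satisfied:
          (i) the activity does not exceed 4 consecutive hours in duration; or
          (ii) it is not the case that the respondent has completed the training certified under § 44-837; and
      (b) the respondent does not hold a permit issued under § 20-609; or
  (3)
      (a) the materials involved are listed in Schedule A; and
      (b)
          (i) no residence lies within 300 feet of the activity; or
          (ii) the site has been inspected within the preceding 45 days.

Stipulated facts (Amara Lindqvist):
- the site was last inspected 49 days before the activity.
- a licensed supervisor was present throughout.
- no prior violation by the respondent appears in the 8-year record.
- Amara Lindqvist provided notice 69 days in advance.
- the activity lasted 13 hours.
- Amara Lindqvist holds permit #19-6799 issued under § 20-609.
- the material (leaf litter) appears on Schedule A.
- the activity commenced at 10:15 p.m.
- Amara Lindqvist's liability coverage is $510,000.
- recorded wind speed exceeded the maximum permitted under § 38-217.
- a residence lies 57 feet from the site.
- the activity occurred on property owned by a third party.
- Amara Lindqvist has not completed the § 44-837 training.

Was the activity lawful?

No — unlawful.

(i) weather ok — not satisfied.
(ii) start within hours — not satisfied.
(iii) not (supervisor present) — not satisfied.
(a) = F OR F OR F = false.
(i) own property — not met.
(A) coverage ≥ $500,000 — met.
(B) ≥60 days' notice — holds.
So (ii) is satisfied (T AND T).
So (b) is satisfied (F OR T).
(1): F AND T → false.
(i) ≤ 4 hrs duration — fails.
(ii) not (training certified) — satisfied.
So (a) is satisfied (F OR T).
(b) not (holds permit) — fails.
(2): T AND F → false.
(a) Schedule A material — met.
(i) no residence in 300 ft — not satisfied.
(ii) site inspected — not met.
(b) = F OR F = false.
(3): T AND F → false.
So Overall is not satisfied (F OR F OR F).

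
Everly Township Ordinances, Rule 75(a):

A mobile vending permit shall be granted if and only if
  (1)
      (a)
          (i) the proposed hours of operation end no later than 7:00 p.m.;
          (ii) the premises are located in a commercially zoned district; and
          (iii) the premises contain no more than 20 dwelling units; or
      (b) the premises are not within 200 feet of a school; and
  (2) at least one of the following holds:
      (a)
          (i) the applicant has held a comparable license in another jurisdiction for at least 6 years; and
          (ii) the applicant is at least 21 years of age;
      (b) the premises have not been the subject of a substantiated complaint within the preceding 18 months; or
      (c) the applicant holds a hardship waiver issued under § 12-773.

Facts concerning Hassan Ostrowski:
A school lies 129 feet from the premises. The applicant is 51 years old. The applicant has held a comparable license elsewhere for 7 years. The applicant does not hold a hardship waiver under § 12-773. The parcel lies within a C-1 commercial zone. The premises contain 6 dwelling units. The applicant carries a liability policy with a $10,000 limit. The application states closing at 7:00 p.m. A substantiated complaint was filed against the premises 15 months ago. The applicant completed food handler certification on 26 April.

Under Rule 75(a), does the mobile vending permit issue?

Yes — granted.

(i) closes by 7 p.m. — holds.
(ii) commercially zoned — holds.
(iii) ≤ 20 units — holds.
So (a) is satisfied (T AND T AND T).
(b) ≥200 ft from school — fails.
(1): T OR F → true.
(i) prior license ≥ 6 yr — satisfied.
(ii) age ≥ 21 — met.
(a): T AND T → true.
(b) no complaint in 18 mo. — fails.
(c) hardship waiver — not satisfied.
(2) = T OR F OR F = true.
Overall = T AND T = true.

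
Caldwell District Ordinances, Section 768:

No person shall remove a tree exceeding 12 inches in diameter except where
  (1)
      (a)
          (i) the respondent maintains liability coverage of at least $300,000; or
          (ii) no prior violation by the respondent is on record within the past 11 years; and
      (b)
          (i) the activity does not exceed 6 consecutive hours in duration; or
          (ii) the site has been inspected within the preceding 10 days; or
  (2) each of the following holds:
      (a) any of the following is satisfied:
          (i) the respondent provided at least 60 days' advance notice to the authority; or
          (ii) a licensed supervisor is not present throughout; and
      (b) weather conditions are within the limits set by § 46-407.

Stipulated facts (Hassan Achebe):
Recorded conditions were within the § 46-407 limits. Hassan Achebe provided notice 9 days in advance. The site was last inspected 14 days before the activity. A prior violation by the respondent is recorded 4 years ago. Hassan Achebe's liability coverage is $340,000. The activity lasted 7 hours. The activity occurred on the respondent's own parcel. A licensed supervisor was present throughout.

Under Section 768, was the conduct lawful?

No — unlawful.

(i) coverage ≥ $300,000 — satisfied.
(ii) no prior violation — not met.
(a): T OR F → true.
(i) ≤ 6 hrs duration — fails.
(ii) site inspected — not satisfied.
(b) = F OR F = false.
(1) = T AND F = false.
(i) ≥60 days' notice — not met.
(ii) not (supervisor present) — fails.
So (a) is not satisfied (F OR F).
(b) weather ok — holds.
So (2) is not satisfied (F AND T).
Overall: F OR F → false.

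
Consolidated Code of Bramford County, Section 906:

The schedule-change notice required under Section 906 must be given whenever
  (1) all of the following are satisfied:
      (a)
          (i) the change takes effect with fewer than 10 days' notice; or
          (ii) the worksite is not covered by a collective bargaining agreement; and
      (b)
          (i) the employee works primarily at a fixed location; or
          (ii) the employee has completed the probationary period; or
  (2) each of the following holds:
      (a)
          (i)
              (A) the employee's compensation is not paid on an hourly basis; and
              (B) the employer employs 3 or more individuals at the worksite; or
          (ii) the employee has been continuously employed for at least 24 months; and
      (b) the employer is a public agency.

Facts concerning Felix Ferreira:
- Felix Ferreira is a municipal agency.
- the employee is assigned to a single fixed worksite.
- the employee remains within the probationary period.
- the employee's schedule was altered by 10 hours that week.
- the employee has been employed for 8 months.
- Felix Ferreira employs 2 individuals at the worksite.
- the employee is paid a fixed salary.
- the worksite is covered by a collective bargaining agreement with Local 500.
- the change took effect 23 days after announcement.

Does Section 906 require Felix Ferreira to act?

No — not required.

(i) < 10 days' notice — not met.
(ii) no CBA — fails.
So (a) is not satisfied (F OR F).
(i) fixed location — met.
(ii) past probation — fails.
(b) = T OR F = true.
(1) = F AND T = false.
(A) not (hourly-paid) — met.
(B) ≥ 3 at site — not satisfied.
(i) = T AND F = false.
(ii) tenure ≥ 24 mo. — not satisfied.
(a) = F OR F = false.
(b) public agency — met.
(2) = F AND T = false.
Overall: F OR F → false.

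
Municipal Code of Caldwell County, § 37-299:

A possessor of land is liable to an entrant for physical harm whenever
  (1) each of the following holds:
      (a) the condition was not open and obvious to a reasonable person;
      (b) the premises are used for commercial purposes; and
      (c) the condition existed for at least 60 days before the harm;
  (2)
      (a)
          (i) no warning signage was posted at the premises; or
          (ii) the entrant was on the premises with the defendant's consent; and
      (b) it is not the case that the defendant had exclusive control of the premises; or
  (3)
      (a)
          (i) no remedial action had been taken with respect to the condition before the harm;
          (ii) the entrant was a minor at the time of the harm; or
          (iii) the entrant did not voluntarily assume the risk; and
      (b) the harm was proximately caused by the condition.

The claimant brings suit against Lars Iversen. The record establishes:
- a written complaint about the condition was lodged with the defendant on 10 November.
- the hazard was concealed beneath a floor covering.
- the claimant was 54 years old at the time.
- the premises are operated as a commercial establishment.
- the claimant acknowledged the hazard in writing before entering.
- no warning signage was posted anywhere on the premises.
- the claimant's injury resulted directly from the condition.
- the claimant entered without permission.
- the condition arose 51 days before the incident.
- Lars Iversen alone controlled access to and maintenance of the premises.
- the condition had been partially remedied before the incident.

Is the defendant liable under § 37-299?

No — not liable.

(a) not open/obvious — met.
(b) commercial use — holds.
(c) condition ≥60 days old — fails.
(1): T AND T AND F → false.
(i) no signage posted — met.
(ii) consent to enter — not satisfied.
(a): T OR F → true.
(b) not (exclusive control) — not met.
(2) = T AND F = false.
(i) no remedial action — fails.
(ii) entrant a minor — not satisfied.
(iii) no assumed risk — fails.
(a): F OR F OR F → false.
(b) proximate cause — holds.
So (3) is not satisfied (F AND T).
Overall = F OR F OR F = false.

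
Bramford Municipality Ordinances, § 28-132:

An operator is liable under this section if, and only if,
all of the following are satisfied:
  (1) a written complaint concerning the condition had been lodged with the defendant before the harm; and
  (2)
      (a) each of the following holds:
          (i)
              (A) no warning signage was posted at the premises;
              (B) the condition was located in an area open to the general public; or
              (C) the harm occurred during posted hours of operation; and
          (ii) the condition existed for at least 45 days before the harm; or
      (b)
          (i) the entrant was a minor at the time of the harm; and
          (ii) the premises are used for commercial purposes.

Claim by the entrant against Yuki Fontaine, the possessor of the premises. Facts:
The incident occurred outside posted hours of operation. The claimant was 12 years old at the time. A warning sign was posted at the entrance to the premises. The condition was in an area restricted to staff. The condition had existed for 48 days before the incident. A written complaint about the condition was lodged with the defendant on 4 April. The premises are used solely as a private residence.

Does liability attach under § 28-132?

(1) complaint lodged — satisfied.
(A) no signage posted — not met.
(B) public area — not met.
(C) during posted hours — fails.
(i) = F OR F OR F = false.
(ii) condition ≥45 days old — satisfied.
So (a) is not satisfied (F AND T).
(i) entrant a minor — satisfied.
(ii) commercial use — fails.
(b): T AND F → false.
(2): F OR F → false.
Overall = T AND F = false.

No — not liable.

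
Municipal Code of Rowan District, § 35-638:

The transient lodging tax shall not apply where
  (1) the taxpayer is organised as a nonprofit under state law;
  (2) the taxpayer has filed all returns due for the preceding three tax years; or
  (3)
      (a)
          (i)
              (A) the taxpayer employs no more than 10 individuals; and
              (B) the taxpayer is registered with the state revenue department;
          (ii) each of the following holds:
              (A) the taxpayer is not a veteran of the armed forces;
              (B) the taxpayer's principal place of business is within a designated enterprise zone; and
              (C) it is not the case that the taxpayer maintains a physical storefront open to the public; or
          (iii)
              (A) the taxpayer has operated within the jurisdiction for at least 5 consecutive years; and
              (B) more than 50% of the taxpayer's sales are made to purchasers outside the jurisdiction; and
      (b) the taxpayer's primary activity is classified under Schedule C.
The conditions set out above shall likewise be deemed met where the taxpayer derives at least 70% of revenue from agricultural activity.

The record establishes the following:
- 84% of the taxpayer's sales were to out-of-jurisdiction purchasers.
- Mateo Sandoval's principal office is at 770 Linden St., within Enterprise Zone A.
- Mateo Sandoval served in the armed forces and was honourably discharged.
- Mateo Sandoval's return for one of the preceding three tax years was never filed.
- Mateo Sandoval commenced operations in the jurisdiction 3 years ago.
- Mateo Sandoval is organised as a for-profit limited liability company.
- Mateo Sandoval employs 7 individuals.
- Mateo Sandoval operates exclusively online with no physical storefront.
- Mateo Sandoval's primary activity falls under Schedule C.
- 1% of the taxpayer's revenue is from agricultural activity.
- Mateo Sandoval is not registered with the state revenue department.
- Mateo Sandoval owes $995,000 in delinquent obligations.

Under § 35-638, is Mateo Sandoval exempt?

(1) nonprofit — not satisfied.
(2) returns current — not met.
(A) ≤ 10 employees — satisfied.
(B) state-registered — not satisfied.
(i): T AND F → false.
(A) not (veteran) — fails.
(B) in enterprise zone — holds.
(C) not (has storefront) — holds.
So (ii) is not satisfied (F AND T AND T).
(A) ≥ 5 yrs in jurisdiction — fails.
(B) >50% out-of-jur. sales — met.
(iii): F AND T → false.
(a): F OR F OR F → false.
(b) Schedule C activity — holds.
(3) = F AND T = false.
Overall: F OR F OR F → false.
Exception (≥70% agricultural) — not satisfied.
Result: main false OR exception false → false.

No — not exempt.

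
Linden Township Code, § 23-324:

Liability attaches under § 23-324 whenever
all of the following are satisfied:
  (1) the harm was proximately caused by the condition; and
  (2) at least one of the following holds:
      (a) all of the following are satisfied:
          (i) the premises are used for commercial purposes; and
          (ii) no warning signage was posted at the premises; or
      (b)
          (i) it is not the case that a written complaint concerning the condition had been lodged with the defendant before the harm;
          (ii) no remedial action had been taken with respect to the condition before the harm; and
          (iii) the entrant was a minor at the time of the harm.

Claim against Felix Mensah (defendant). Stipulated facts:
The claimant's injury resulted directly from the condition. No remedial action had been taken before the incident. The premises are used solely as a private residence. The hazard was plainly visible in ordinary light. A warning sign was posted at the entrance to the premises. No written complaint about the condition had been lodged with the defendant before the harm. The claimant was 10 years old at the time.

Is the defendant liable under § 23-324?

Yes — liable.

(1) proximate cause — satisfied.
(i) commercial use — not met.
(ii) no signage posted — not satisfied.
So (a) is not satisfied (F AND F).
(i) not (complaint lodged) — met.
(ii) no remedial action — satisfied.
(iii) entrant a minor — satisfied.
So (b) is satisfied (T AND T AND T).
(2) = F OR T = true.
Overall: T AND T → true.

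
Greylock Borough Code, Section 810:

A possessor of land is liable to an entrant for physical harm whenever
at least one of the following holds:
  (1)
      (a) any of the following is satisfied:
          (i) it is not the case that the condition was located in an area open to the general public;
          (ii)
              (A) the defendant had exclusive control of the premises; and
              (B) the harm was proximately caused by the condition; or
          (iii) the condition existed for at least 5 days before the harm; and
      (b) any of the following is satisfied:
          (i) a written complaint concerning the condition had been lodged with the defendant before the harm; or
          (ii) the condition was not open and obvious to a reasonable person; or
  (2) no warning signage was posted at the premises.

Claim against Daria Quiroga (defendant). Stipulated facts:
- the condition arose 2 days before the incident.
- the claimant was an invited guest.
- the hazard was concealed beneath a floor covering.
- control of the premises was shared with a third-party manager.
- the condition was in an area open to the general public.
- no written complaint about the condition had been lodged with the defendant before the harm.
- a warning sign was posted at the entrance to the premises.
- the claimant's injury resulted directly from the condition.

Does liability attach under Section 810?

(i) not (public area) — not satisfied.
(A) exclusive control — fails.
(B) proximate cause — holds.
(ii) = F AND T = false.
(iii) condition ≥5 days old — not met.
(a): F OR F OR F → false.
(i) complaint lodged — fails.
(ii) not open/obvious — holds.
So (b) is satisfied (F OR T).
(1): F AND T → false.
(2) no signage posted — not met.
So Overall is not satisfied (F OR F).

No — not liable.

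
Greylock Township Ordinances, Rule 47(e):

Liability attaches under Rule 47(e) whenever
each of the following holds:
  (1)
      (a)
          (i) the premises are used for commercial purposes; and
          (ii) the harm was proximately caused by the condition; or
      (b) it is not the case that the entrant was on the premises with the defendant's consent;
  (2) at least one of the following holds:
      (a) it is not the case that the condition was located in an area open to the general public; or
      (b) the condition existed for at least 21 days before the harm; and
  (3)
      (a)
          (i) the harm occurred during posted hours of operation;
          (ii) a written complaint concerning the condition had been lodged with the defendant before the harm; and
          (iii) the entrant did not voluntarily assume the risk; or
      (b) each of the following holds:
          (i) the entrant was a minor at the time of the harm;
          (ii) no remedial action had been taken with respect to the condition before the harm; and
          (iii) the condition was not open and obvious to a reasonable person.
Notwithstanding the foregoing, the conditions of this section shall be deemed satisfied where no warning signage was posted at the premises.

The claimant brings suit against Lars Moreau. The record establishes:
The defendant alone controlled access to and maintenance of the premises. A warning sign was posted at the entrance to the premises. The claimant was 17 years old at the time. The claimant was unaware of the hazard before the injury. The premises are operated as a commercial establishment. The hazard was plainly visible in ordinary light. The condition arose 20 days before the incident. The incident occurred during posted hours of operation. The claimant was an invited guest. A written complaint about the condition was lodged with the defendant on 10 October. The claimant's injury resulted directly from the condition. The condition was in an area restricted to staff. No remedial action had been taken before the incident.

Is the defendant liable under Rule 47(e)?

(i) commercial use — met.
(ii) proximate cause — satisfied.
(a): T AND T → true.
(b) not (consent to enter) — not satisfied.
(1): T OR F → true.
(a) not (public area) — met.
(b) condition ≥21 days old — not met.
So (2) is satisfied (T OR F).
(i) during posted hours — met.
(ii) complaint lodged — holds.
(iii) no assumed risk — holds.
(a) = T AND T AND T = true.
(i) entrant a minor — met.
(ii) no remedial action — holds.
(iii) not open/obvious — not satisfied.
(b) = T AND T AND F = false.
(3): T OR F → true.
Overall = T AND T AND T = true.
Exception (no signage posted) — not satisfied.
Result: main true OR exception false → true.

Yes — liable.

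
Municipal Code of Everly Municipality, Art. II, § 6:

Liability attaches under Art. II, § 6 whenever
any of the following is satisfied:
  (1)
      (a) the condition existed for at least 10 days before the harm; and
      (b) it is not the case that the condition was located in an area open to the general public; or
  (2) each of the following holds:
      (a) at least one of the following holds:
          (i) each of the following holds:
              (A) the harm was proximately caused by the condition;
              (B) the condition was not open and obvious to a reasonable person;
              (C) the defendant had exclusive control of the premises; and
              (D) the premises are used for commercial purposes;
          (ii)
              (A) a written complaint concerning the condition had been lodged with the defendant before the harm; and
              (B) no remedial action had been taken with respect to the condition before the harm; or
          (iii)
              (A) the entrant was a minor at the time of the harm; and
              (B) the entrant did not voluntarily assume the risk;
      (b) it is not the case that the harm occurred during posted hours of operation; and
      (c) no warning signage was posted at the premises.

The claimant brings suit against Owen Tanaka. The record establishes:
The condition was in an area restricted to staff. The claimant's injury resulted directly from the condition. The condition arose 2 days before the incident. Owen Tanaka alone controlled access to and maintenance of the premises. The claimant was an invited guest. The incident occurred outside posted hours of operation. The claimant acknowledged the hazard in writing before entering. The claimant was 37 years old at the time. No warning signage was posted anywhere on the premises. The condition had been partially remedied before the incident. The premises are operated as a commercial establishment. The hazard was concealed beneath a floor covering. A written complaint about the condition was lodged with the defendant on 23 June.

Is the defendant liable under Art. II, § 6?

Yes — liable.

(a) condition ≥10 days old — fails.
(b) not (public area) — met.
(1) = F AND T = false.
(A) proximate cause — holds.
(B) not open/obvious — holds.
(C) exclusive control — satisfied.
(D) commercial use — satisfied.
So (i) is satisfied (T AND T AND T AND T).
(A) complaint lodged — met.
(B) no remedial action — not met.
(ii): T AND F → false.
(A) entrant a minor — fails.
(B) no assumed risk — fails.
So (iii) is not satisfied (F AND F).
(a) = T OR F OR F = true.
(b) not (during posted hours) — met.
(c) no signage posted — met.
(2) = T AND T AND T = true.
Overall = F OR T = true.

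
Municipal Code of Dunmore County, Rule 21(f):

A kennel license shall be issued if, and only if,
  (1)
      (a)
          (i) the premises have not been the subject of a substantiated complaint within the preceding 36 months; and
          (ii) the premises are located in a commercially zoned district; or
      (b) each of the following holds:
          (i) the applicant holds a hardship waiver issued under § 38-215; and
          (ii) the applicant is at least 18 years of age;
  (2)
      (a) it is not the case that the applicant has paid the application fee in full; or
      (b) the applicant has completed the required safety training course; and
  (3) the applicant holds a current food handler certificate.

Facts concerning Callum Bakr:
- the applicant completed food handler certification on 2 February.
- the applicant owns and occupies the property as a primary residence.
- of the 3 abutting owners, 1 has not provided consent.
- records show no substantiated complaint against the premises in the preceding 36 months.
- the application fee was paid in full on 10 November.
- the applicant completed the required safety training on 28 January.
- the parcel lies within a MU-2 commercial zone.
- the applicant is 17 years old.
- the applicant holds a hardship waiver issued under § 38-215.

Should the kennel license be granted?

(i) no complaint in 36 mo. — satisfied.
(ii) commercially zoned — holds.
(a): T AND T → true.
(i) hardship waiver — holds.
(ii) age ≥ 18 — fails.
(b): T AND F → false.
So (1) is satisfied (T OR F).
(a) not (fee paid) — fails.
(b) safety training — met.
So (2) is satisfied (F OR T).
(3) food handler cert. — satisfied.
So Overall is satisfied (T AND T AND T).

Yes — granted.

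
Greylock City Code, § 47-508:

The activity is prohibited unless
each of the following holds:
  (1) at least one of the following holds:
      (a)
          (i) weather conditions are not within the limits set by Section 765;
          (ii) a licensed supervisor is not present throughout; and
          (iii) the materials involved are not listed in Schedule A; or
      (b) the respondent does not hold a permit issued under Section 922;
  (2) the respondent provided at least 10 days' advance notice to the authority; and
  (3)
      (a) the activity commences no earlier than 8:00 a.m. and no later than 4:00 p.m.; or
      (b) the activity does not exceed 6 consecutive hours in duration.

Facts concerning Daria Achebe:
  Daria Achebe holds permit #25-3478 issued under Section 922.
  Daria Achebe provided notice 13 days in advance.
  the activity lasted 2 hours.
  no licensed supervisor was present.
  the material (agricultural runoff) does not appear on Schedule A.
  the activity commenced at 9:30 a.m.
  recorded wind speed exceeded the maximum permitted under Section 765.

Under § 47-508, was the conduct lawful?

(i) not (weather ok) — met.
(ii) not (supervisor present) — met.
(iii) not (Schedule A material) — holds.
(a) = T AND T AND T = true.
(b) not (holds permit) — not met.
So (1) is satisfied (T OR F).
(2) ≥10 days' notice — holds.
(a) start within hours — met.
(b) ≤ 6 hrs duration — met.
(3) = T OR T = true.
Overall: T AND T AND T → true.

Yes — lawful.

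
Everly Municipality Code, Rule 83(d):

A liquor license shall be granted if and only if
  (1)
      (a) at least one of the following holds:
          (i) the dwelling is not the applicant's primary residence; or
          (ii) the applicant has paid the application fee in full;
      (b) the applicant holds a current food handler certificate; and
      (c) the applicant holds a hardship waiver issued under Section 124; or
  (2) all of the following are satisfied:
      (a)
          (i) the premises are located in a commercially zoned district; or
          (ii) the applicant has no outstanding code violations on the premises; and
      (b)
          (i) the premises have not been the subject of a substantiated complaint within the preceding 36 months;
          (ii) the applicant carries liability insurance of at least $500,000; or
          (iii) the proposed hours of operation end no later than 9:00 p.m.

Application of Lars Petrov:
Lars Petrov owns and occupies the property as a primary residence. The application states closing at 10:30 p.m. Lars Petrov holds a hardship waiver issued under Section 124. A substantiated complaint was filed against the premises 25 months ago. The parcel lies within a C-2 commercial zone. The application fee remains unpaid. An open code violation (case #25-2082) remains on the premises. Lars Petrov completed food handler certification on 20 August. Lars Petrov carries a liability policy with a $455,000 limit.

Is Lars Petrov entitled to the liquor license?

(i) not (primary residence) — not satisfied.
(ii) fee paid — fails.
So (a) is not satisfied (F OR F).
(b) food handler cert. — met.
(c) hardship waiver — met.
(1) = F AND T AND T = false.
(i) commercially zoned — satisfied.
(ii) no code violations — not met.
(a) = T OR F = true.
(i) no complaint in 36 mo. — not met.
(ii) insurance ≥ $500,000 — fails.
(iii) closes by 9 p.m. — not satisfied.
(b) = F OR F OR F = false.
So (2) is not satisfied (T AND F).
Overall = F OR F = false.

No — denied.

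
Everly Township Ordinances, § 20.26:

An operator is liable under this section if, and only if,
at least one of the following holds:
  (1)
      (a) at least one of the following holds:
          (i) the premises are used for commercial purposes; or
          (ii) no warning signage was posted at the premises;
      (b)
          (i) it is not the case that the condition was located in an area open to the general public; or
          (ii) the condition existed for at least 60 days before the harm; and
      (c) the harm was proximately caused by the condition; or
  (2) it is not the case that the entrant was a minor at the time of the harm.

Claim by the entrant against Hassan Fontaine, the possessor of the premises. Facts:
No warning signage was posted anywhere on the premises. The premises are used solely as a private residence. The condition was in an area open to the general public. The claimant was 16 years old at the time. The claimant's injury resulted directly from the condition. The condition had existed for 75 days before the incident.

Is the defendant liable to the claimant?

Yes — liable.

(i) commercial use — not met.
(ii) no signage posted — holds.
(a): F OR T → true.
(i) not (public area) — not satisfied.
(ii) condition ≥60 days old — satisfied.
So (b) is satisfied (F OR T).
(c) proximate cause — met.
(1): T AND T AND T → true.
(2) not (entrant a minor) — fails.
Overall = T OR F = true.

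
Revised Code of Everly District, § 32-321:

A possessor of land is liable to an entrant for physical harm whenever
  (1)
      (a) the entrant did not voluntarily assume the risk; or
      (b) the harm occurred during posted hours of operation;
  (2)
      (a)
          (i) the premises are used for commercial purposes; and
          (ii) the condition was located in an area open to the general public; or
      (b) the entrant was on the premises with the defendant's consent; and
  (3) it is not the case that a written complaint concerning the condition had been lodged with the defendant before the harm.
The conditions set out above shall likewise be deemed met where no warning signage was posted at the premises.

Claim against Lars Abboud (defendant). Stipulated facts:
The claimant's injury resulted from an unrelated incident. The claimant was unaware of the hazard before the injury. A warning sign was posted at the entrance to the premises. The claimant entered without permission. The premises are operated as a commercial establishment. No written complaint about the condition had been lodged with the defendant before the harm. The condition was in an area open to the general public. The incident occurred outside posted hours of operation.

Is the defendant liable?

(a) no assumed risk — met.
(b) during posted hours — fails.
(1) = T OR F = true.
(i) commercial use — holds.
(ii) public area — holds.
(a) = T AND T = true.
(b) consent to enter — not satisfied.
(2) = T OR F = true.
(3) not (complaint lodged) — met.
So Overall is satisfied (T AND T AND T).
Exception (no signage posted) — not satisfied.
Result: main true OR exception false → true.

Yes — liable.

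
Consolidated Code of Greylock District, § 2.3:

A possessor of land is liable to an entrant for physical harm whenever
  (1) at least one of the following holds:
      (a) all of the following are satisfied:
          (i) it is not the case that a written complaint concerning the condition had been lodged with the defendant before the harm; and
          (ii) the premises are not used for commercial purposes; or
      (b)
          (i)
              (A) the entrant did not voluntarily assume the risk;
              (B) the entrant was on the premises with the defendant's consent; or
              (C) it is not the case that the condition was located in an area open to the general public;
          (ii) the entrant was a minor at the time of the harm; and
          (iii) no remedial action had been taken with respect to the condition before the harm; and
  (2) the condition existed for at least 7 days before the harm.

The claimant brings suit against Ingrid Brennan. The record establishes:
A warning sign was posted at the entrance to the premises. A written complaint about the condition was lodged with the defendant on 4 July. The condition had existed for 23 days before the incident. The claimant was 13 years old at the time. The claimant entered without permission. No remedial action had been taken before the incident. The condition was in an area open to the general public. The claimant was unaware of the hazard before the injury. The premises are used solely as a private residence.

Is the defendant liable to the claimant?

Yes — liable.

(i) not (complaint lodged) — not met.
(ii) not (commercial use) — holds.
(a): F AND T → false.
(A) no assumed risk — satisfied.
(B) consent to enter — not met.
(C) not (public area) — fails.
So (i) is satisfied (T OR F OR F).
(ii) entrant a minor — met.
(iii) no remedial action — satisfied.
So (b) is satisfied (T AND T AND T).
(1): F OR T → true.
(2) condition ≥7 days old — met.
So Overall is satisfied (T AND T).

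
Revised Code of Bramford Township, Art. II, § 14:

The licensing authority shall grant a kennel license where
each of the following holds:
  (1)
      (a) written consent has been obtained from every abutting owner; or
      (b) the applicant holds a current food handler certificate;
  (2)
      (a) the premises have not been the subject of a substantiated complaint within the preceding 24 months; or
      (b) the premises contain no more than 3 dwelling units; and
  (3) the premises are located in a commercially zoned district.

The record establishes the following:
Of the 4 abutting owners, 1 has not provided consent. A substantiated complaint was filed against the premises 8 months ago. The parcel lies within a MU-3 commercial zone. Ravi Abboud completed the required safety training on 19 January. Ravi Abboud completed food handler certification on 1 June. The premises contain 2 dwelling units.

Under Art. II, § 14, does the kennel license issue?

(a) all abutters consent — fails.
(b) food handler cert. — satisfied.
(1): F OR T → true.
(a) no complaint in 24 mo. — not satisfied.
(b) ≤ 3 units — satisfied.
(2): F OR T → true.
(3) commercially zoned — met.
So Overall is satisfied (T AND T AND T).

Yes — granted.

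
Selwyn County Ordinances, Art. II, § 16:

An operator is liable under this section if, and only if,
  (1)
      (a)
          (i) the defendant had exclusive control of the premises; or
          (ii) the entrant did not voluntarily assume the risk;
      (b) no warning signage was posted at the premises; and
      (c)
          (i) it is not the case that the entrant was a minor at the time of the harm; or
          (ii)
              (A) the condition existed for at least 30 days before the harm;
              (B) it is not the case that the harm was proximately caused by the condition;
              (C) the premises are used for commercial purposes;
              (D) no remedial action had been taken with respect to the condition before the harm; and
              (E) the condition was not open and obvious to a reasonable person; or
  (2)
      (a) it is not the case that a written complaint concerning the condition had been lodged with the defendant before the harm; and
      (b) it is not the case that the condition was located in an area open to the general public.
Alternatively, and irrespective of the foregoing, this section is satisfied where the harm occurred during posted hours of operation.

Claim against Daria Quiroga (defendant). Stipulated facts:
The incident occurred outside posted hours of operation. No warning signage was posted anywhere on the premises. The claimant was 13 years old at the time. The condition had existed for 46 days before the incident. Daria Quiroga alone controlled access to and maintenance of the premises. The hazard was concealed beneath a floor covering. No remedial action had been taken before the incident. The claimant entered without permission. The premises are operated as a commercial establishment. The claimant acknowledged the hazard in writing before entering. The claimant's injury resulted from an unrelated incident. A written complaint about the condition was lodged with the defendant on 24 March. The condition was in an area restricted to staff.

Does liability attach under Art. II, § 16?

(i) exclusive control — holds.
(ii) no assumed risk — fails.
(a): T OR F → true.
(b) no signage posted — holds.
(i) not (entrant a minor) — not satisfied.
(A) condition ≥30 days old — satisfied.
(B) not (proximate cause) — satisfied.
(C) commercial use — holds.
(D) no remedial action — satisfied.
(E) not open/obvious — holds.
So (ii) is satisfied (T AND T AND T AND T AND T).
(c): F OR T → true.
(1) = T AND T AND T = true.
(a) not (complaint lodged) — not met.
(b) not (public area) — holds.
So (2) is not satisfied (F AND T).
So Overall is satisfied (T OR F).
Exception (during posted hours) — not satisfied.
Result: main true OR exception false → true.

Yes — liable.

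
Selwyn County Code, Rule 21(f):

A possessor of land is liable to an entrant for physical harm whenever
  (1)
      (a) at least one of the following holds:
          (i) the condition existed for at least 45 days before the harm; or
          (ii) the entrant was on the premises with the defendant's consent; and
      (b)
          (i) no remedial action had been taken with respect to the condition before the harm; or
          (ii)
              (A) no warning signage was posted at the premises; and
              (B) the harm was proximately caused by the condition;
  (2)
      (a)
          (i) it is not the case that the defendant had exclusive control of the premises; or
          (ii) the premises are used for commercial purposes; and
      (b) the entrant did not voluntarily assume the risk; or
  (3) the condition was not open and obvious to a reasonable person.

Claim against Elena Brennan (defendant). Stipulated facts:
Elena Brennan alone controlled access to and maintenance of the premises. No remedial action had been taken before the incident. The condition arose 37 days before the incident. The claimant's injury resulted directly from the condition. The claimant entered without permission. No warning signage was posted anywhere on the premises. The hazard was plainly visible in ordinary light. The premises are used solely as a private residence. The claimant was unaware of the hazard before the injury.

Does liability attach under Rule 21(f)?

(i) condition ≥45 days old — not met.
(ii) consent to enter — not satisfied.
So (a) is not satisfied (F OR F).
(i) no remedial action — holds.
(A) no signage posted — met.
(B) proximate cause — satisfied.
(ii): T AND T → true.
(b) = T OR T = true.
(1): F AND T → false.
(i) not (exclusive control) — not met.
(ii) commercial use — fails.
(a) = F OR F = false.
(b) no assumed risk — satisfied.
So (2) is not satisfied (F AND T).
(3) not open/obvious — not met.
Overall = F OR F OR F = false.

No — not liable.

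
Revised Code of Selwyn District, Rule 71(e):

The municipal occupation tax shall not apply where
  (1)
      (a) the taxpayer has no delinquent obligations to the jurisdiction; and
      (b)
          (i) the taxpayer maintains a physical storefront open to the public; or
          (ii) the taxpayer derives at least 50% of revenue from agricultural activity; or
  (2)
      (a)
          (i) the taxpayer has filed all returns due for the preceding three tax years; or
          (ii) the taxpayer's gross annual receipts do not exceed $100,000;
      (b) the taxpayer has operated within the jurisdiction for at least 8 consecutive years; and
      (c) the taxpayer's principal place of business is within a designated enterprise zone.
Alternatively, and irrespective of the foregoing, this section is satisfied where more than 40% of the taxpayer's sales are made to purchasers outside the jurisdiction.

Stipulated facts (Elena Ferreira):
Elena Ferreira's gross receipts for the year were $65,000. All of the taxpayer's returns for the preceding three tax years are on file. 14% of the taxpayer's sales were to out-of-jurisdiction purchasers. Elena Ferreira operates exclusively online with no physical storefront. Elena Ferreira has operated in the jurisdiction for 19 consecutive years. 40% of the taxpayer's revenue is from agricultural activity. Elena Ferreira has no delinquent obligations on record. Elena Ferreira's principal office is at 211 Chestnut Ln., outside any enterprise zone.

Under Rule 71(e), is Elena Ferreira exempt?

No — not exempt.

(a) no delinquency — satisfied.
(i) has storefront — not satisfied.
(ii) ≥50% agricultural — not met.
So (b) is not satisfied (F OR F).
(1) = T AND F = false.
(i) returns current — satisfied.
(ii) receipts ≤ $100,000 — met.
(a): T OR T → true.
(b) ≥ 8 yrs in jurisdiction — holds.
(c) in enterprise zone — fails.
(2): T AND T AND F → false.
So Overall is not satisfied (F OR F).
Exception (>40% out-of-jur. sales) — not satisfied.
Result: main false OR exception false → false.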